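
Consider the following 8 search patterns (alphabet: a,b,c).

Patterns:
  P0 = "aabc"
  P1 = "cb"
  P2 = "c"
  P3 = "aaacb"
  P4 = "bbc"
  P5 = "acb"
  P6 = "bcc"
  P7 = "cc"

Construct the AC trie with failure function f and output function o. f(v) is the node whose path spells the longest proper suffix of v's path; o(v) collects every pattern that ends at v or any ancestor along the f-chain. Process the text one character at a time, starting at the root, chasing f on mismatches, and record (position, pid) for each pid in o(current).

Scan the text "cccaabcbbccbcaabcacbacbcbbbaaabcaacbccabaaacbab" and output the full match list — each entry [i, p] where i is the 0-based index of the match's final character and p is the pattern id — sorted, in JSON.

Build automaton:
Trie nodes:
  0='ε' goto a→1 b→10 c→5
  1='a' goto a→2 c→13
  2='aa' goto a→7 b→3
  3='aab' goto c→4
  4='aabc' goto ·  [P0 ends]
  5='c' goto b→6 c→17  [P2 ends]
  6='cb' goto ·  [P1 ends]
  7='aaa' goto c→8
  8='aaac' goto b→9
  9='aaacb' goto ·  [P3 ends]
  10='b' goto b→11 c→15
  11='bb' goto c→12
  12='bbc' goto ·  [P4 ends]
  13='ac' goto b→14
  14='acb' goto ·  [P5 ends]
  15='bc' goto c→16
  16='bcc' goto ·  [P6 ends]
  17='cc' goto ·  [P7 ends]

BFS fail/out derivation:
  fail(1) 'a': from fail(0)=0 chase 'a': 0 ⇒ 0;  out=∅∪out(0)=∅
  fail(5) 'c': from fail(0)=0 chase 'c': 0 ⇒ 0;  out={2}∪out(0)={2}
  fail(10) 'b': from fail(0)=0 chase 'b': 0 ⇒ 0;  out=∅∪out(0)=∅
  fail(2) 'aa': from fail(1)=0 chase 'a': 0 ⇒ 1;  out=∅∪out(1)=∅
  fail(6) 'cb': from fail(5)=0 chase 'b': 0 ⇒ 10;  out={1}∪out(10)={1}
  fail(11) 'bb': from fail(10)=0 chase 'b': 0 ⇒ 10;  out=∅∪out(10)=∅
  fail(13) 'ac': from fail(1)=0 chase 'c': 0 ⇒ 5;  out=∅∪out(5)={2}
  fail(15) 'bc': from fail(10)=0 chase 'c': 0 ⇒ 5;  out=∅∪out(5)={2}
  fail(17) 'cc': from fail(5)=0 chase 'c': 0 ⇒ 5;  out={7}∪out(5)={2,7}
  fail(3) 'aab': from fail(2)=1 chase 'b': 1→0 ⇒ 10;  out=∅∪out(10)=∅
  fail(7) 'aaa': from fail(2)=1 chase 'a': 1 ⇒ 2;  out=∅∪out(2)=∅
  fail(12) 'bbc': from fail(11)=10 chase 'c': 10 ⇒ 15;  out={4}∪out(15)={2,4}
  fail(14) 'acb': from fail(13)=5 chase 'b': 5 ⇒ 6;  out={5}∪out(6)={1,5}
  fail(16) 'bcc': from fail(15)=5 chase 'c': 5 ⇒ 17;  out={6}∪out(17)={2,6,7}
  fail(4) 'aabc': from fail(3)=10 chase 'c': 10 ⇒ 15;  out={0}∪out(15)={0,2}
  fail(8) 'aaac': from fail(7)=2 chase 'c': 2→1 ⇒ 13;  out=∅∪out(13)={2}
  fail(9) 'aaacb': from fail(8)=13 chase 'b': 13 ⇒ 14;  out={3}∪out(14)={1,3,5}

Scan:
pos 0 'c': at 5  → match P2@[0:0]
pos 1 'c': at 17  → match P2@[1:1],P7@[0:1]
pos 2 'c': at 17 (via fail)  → match P2@[2:2],P7@[1:2]
pos 3 'a': at 1 (via fail)
pos 4 'a': at 2
pos 5 'b': at 3
pos 6 'c': at 4  → match P0@[3:6],P2@[6:6]
pos 7 'b': at 6 (via fail)  → match P1@[6:7]
pos 8 'b': at 11 (via fail)
pos 9 'c': at 12  → match P2@[9:9],P4@[7:9]
pos 10 'c': at 16 (via fail)  → match P2@[10:10],P6@[8:10],P7@[9:10]
pos 11 'b': at 6 (via fail)  → match P1@[10:11]
pos 12 'c': at 15 (via fail)  → match P2@[12:12]
pos 13 'a': at 1 (via fail)
pos 14 'a': at 2
pos 15 'b': at 3
pos 16 'c': at 4  → match P0@[13:16],P2@[16:16]
pos 17 'a': at 1 (via fail)
pos 18 'c': at 13  → match P2@[18:18]
pos 19 'b': at 14  → match P1@[18:19],P5@[17:19]
pos 20 'a': at 1 (via fail)
pos 21 'c': at 13  → match P2@[21:21]
pos 22 'b': at 14  → match P1@[21:22],P5@[20:22]
pos 23 'c': at 15 (via fail)  → match P2@[23:23]
pos 24 'b': at 6 (via fail)  → match P1@[23:24]
pos 25 'b': at 11 (via fail)
pos 26 'b': at 11 (via fail)
pos 27 'a': at 1 (via fail)
pos 28 'a': at 2
pos 29 'a': at 7
pos 30 'b': at 3 (via fail)
pos 31 'c': at 4  → match P0@[28:31],P2@[31:31]
pos 32 'a': at 1 (via fail)
pos 33 'a': at 2
pos 34 'c': at 13 (via fail)  → match P2@[34:34]
pos 35 'b': at 14  → match P1@[34:35],P5@[33:35]
pos 36 'c': at 15 (via fail)  → match P2@[36:36]
pos 37 'c': at 16  → match P2@[37:37],P6@[35:37],P7@[36:37]
pos 38 'a': at 1 (via fail)
pos 39 'b': at 10 (via fail)
pos 40 'a': at 1 (via fail)
pos 41 'a': at 2
pos 42 'a': at 7
pos 43 'c': at 8  → match P2@[43:43]
pos 44 'b': at 9  → match P1@[43:44],P3@[40:44],P5@[42:44]
pos 45 'a': at 1 (via fail)
pos 46 'b': at 10 (via fail)

All matches (sorted): [[0,2],[1,2],[1,7],[2,2],[2,7],[6,0],[6,2],[7,1],[9,2],[9,4],[10,2],[10,6],[10,7],[11,1],[12,2],[16,0],[16,2],[18,2],[19,1],[19,5],[21,2],[22,1],[22,5],[23,2],[24,1],[31,0],[31,2],[34,2],[35,1],[35,5],[36,2],[37,2],[37,6],[37,7],[43,2],[44,1],[44,3],[44,5]]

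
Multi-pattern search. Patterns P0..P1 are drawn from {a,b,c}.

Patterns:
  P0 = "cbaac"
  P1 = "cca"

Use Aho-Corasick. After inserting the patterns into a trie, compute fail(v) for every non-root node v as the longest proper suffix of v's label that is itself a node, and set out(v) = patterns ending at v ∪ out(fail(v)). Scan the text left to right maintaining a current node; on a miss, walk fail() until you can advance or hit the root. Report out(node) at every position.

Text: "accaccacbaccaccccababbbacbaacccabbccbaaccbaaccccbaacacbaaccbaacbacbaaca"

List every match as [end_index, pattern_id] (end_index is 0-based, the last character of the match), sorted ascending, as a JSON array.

Construct AC machine:
Trie (insert patterns):
  n0 'ε': c→1
  n1 'c': b→2 c→6
  n2 'cb': a→3
  n3 'cba': a→4
  n4 'cbaa': c→5
  n5 'cbaac': ·  [P0 ends]
  n6 'cc': a→7
  n7 'cca': ·  [P1 ends]

BFS fail/out derivation:
  n1('c'): parent n0 fail=0; on 'c' 0 → fail=0;  out ∅∪∅=∅
  n2('cb'): parent n1 fail=0; on 'b' 0 → fail=0;  out ∅∪∅=∅
  n6('cc'): parent n1 fail=0; on 'c' 0 → fail=1;  out ∅∪∅=∅
  n3('cba'): parent n2 fail=0; on 'a' 0 → fail=0;  out ∅∪∅=∅
  n7('cca'): parent n6 fail=1; on 'a' 1→0 → fail=0;  out {1}∪∅={1}
  n4('cbaa'): parent n3 fail=0; on 'a' 0 → fail=0;  out ∅∪∅=∅
  n5('cbaac'): parent n4 fail=0; on 'c' 0 → fail=1;  out {0}∪∅={0}

Text stream:
pos 0 'a': at 0
pos 1 'c': at 1
pos 2 'c': at 6
pos 3 'a': at 7  → match P1@[1:3]
pos 4 'c': at 1 (via fail)
pos 5 'c': at 6
pos 6 'a': at 7  → match P1@[4:6]
pos 7 'c': at 1 (via fail)
pos 8 'b': at 2
pos 9 'a': at 3
pos 10 'c': at 1 (via fail)
pos 11 'c': at 6
pos 12 'a': at 7  → match P1@[10:12]
pos 13 'c': at 1 (via fail)
pos 14 'c': at 6
pos 15 'c': at 6 (via fail)
pos 16 'c': at 6 (via fail)
pos 17 'a': at 7  → match P1@[15:17]
pos 18 'b': at 0 (via fail)
pos 19 'a': at 0
pos 20 'b': at 0
pos 21 'b': at 0
pos 22 'b': at 0
pos 23 'a': at 0
pos 24 'c': at 1
pos 25 'b': at 2
pos 26 'a': at 3
pos 27 'a': at 4
pos 28 'c': at 5  → match P0@[24:28]
pos 29 'c': at 6 (via fail)
pos 30 'c': at 6 (via fail)
pos 31 'a': at 7  → match P1@[29:31]
pos 32 'b': at 0 (via fail)
pos 33 'b': at 0
pos 34 'c': at 1
pos 35 'c': at 6
pos 36 'b': at 2 (via fail)
pos 37 'a': at 3
pos 38 'a': at 4
pos 39 'c': at 5  → match P0@[35:39]
pos 40 'c': at 6 (via fail)
pos 41 'b': at 2 (via fail)
pos 42 'a': at 3
pos 43 'a': at 4
pos 44 'c': at 5  → match P0@[40:44]
pos 45 'c': at 6 (via fail)
pos 46 'c': at 6 (via fail)
pos 47 'c': at 6 (via fail)
pos 48 'b': at 2 (via fail)
pos 49 'a': at 3
pos 50 'a': at 4
pos 51 'c': at 5  → match P0@[47:51]
pos 52 'a': at 0 (via fail)
pos 53 'c': at 1
pos 54 'b': at 2
pos 55 'a': at 3
pos 56 'a': at 4
pos 57 'c': at 5  → match P0@[53:57]
pos 58 'c': at 6 (via fail)
pos 59 'b': at 2 (via fail)
pos 60 'a': at 3
pos 61 'a': at 4
pos 62 'c': at 5  → match P0@[58:62]
pos 63 'b': at 2 (via fail)
pos 64 'a': at 3
pos 65 'c': at 1 (via fail)
pos 66 'b': at 2
pos 67 'a': at 3
pos 68 'a': at 4
pos 69 'c': at 5  → match P0@[65:69]
pos 70 'a': at 0 (via fail)

Result: [[3,1],[6,1],[12,1],[17,1],[28,0],[31,1],[39,0],[44,0],[51,0],[57,0],[62,0],[69,0]]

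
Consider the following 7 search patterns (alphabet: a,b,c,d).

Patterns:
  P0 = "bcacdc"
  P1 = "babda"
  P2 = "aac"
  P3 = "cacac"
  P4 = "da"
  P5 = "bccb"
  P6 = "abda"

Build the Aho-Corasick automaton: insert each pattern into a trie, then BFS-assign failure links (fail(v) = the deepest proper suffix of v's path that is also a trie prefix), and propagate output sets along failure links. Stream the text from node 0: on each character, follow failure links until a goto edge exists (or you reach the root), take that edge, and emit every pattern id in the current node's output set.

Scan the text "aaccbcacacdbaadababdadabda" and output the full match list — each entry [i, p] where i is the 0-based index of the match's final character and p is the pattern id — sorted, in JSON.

Construct AC machine:
Trie nodes:
  n0 'ε': a→11 b→1 c→14 d→19
  n1 'b': a→7 c→2
  n2 'bc': a→3 c→21
  n3 'bca': c→4
  n4 'bcac': d→5
  n5 'bcacd': c→6
  n6 'bcacdc': ·  [P0 ends]
  n7 'ba': b→8
  n8 'bab': d→9
  n9 'babd': a→10
  n10 'babda': ·  [P1 ends]
  n11 'a': a→12 b→23
  n12 'aa': c→13
  n13 'aac': ·  [P2 ends]
  n14 'c': a→15
  n15 'ca': c→16
  n16 'cac': a→17
  n17 'caca': c→18
  n18 'cacac': ·  [P3 ends]
  n19 'd': a→20
  n20 'da': ·  [P4 ends]
  n21 'bcc': b→22
  n22 'bccb': ·  [P5 ends]
  n23 'ab': d→24
  n24 'abd': a→25
  n25 'abda': ·  [P6 ends]

BFS fail/out derivation:
  n1('b'): parent n0 fail=0; on 'b' 0 → fail=0;  out ∅∪∅=∅
  n11('a'): parent n0 fail=0; on 'a' 0 → fail=0;  out ∅∪∅=∅
  n14('c'): parent n0 fail=0; on 'c' 0 → fail=0;  out ∅∪∅=∅
  n19('d'): parent n0 fail=0; on 'd' 0 → fail=0;  out ∅∪∅=∅
  n2('bc'): parent n1 fail=0; on 'c' 0 → fail=14;  out ∅∪∅=∅
  n7('ba'): parent n1 fail=0; on 'a' 0 → fail=11;  out ∅∪∅=∅
  n12('aa'): parent n11 fail=0; on 'a' 0 → fail=11;  out ∅∪∅=∅
  n15('ca'): parent n14 fail=0; on 'a' 0 → fail=11;  out ∅∪∅=∅
  n20('da'): parent n19 fail=0; on 'a' 0 → fail=11;  out {4}∪∅={4}
  n23('ab'): parent n11 fail=0; on 'b' 0 → fail=1;  out ∅∪∅=∅
  n3('bca'): parent n2 fail=14; on 'a' 14 → fail=15;  out ∅∪∅=∅
  n8('bab'): parent n7 fail=11; on 'b' 11 → fail=23;  out ∅∪∅=∅
  n13('aac'): parent n12 fail=11; on 'c' 11→0 → fail=14;  out {2}∪∅={2}
  n16('cac'): parent n15 fail=11; on 'c' 11→0 → fail=14;  out ∅∪∅=∅
  n21('bcc'): parent n2 fail=14; on 'c' 14→0 → fail=14;  out ∅∪∅=∅
  n24('abd'): parent n23 fail=1; on 'd' 1→0 → fail=19;  out ∅∪∅=∅
  n4('bcac'): parent n3 fail=15; on 'c' 15 → fail=16;  out ∅∪∅=∅
  n9('babd'): parent n8 fail=23; on 'd' 23 → fail=24;  out ∅∪∅=∅
  n17('caca'): parent n16 fail=14; on 'a' 14 → fail=15;  out ∅∪∅=∅
  n22('bccb'): parent n21 fail=14; on 'b' 14→0 → fail=1;  out {5}∪∅={5}
  n25('abda'): parent n24 fail=19; on 'a' 19 → fail=20;  out {6}∪{4}={4,6}
  n5('bcacd'): parent n4 fail=16; on 'd' 16→14→0 → fail=19;  out ∅∪∅=∅
  n10('babda'): parent n9 fail=24; on 'a' 24 → fail=25;  out {1}∪{4,6}={1,4,6}
  n18('cacac'): parent n17 fail=15; on 'c' 15 → fail=16;  out {3}∪∅={3}
  n6('bcacdc'): parent n5 fail=19; on 'c' 19→0 → fail=14;  out {0}∪∅={0}

Text stream:
[0] read 'a'  n0⇒n11
[1] read 'a'  n11⇒n12
[2] read 'c'  n12⇒n13  emit P2@[0:2]
[3] read 'c'  n13⇒n14 (fail-walked)
[4] read 'b'  n14⇒n1 (fail-walked)
[5] read 'c'  n1⇒n2
[6] read 'a'  n2⇒n3
[7] read 'c'  n3⇒n4
[8] read 'a'  n4⇒n17 (fail-walked)
[9] read 'c'  n17⇒n18  emit P3@[5:9]
[10] read 'd'  n18⇒n19 (fail-walked)
[11] read 'b'  n19⇒n1 (fail-walked)
[12] read 'a'  n1⇒n7
[13] read 'a'  n7⇒n12 (fail-walked)
[14] read 'd'  n12⇒n19 (fail-walked)
[15] read 'a'  n19⇒n20  emit P4@[14:15]
[16] read 'b'  n20⇒n23 (fail-walked)
[17] read 'a'  n23⇒n7 (fail-walked)
[18] read 'b'  n7⇒n8
[19] read 'd'  n8⇒n9
[20] read 'a'  n9⇒n10  emit P1@[16:20],P4@[19:20],P6@[17:20]
[21] read 'd'  n10⇒n19 (fail-walked)
[22] read 'a'  n19⇒n20  emit P4@[21:22]
[23] read 'b'  n20⇒n23 (fail-walked)
[24] read 'd'  n23⇒n24
[25] read 'a'  n24⇒n25  emit P4@[24:25],P6@[22:25]

Result: [[2,2],[9,3],[15,4],[20,1],[20,4],[20,6],[22,4],[25,4],[25,6]]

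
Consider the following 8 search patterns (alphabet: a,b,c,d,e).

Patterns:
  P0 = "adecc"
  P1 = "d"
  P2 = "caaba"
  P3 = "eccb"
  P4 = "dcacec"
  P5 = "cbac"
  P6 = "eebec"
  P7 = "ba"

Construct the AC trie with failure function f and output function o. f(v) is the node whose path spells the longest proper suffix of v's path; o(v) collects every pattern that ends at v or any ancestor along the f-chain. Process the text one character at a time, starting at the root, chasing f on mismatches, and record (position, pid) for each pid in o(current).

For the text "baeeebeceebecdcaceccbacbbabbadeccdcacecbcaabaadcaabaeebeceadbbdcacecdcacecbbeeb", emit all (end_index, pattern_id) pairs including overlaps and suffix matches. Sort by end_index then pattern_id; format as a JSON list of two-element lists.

Build automaton:
Trie (insert patterns):
  n0 'ε': a→1 b→28 c→7 d→6 e→12
  n1 'a': d→2
  n2 'ad': e→3
  n3 'ade': c→4
  n4 'adec': c→5
  n5 'adecc': ·  ←P0
  n6 'd': c→16  ←P1
  n7 'c': a→8 b→21
  n8 'ca': a→9
  n9 'caa': b→10
  n10 'caab': a→11
  n11 'caaba': ·  ←P2
  n12 'e': c→13 e→24
  n13 'ec': c→14
  n14 'ecc': b→15
  n15 'eccb': ·  ←P3
  n16 'dc': a→17
  n17 'dca': c→18
  n18 'dcac': e→19
  n19 'dcace': c→20
  n20 'dcacec': ·  ←P4
  n21 'cb': a→22
  n22 'cba': c→23
  n23 'cbac': ·  ←P5
  n24 'ee': b→25
  n25 'eeb': e→26
  n26 'eebe': c→27
  n27 'eebec': ·  ←P6
  n28 'b': a→29
  n29 'ba': ·  ←P7

BFS fail/out derivation:
  fail(1) 'a': from fail(0)=0 chase 'a': 0 ⇒ 0;  out=∅∪out(0)=∅
  fail(6) 'd': from fail(0)=0 chase 'd': 0 ⇒ 0;  out={1}∪out(0)={1}
  fail(7) 'c': from fail(0)=0 chase 'c': 0 ⇒ 0;  out=∅∪out(0)=∅
  fail(12) 'e': from fail(0)=0 chase 'e': 0 ⇒ 0;  out=∅∪out(0)=∅
  fail(28) 'b': from fail(0)=0 chase 'b': 0 ⇒ 0;  out=∅∪out(0)=∅
  fail(2) 'ad': from fail(1)=0 chase 'd': 0 ⇒ 6;  out=∅∪out(6)={1}
  fail(8) 'ca': from fail(7)=0 chase 'a': 0 ⇒ 1;  out=∅∪out(1)=∅
  fail(13) 'ec': from fail(12)=0 chase 'c': 0 ⇒ 7;  out=∅∪out(7)=∅
  fail(16) 'dc': from fail(6)=0 chase 'c': 0 ⇒ 7;  out=∅∪out(7)=∅
  fail(21) 'cb': from fail(7)=0 chase 'b': 0 ⇒ 28;  out=∅∪out(28)=∅
  fail(24) 'ee': from fail(12)=0 chase 'e': 0 ⇒ 12;  out=∅∪out(12)=∅
  fail(29) 'ba': from fail(28)=0 chase 'a': 0 ⇒ 1;  out={7}∪out(1)={7}
  fail(3) 'ade': from fail(2)=6 chase 'e': 6→0 ⇒ 12;  out=∅∪out(12)=∅
  fail(9) 'caa': from fail(8)=1 chase 'a': 1→0 ⇒ 1;  out=∅∪out(1)=∅
  fail(14) 'ecc': from fail(13)=7 chase 'c': 7→0 ⇒ 7;  out=∅∪out(7)=∅
  fail(17) 'dca': from fail(16)=7 chase 'a': 7 ⇒ 8;  out=∅∪out(8)=∅
  fail(22) 'cba': from fail(21)=28 chase 'a': 28 ⇒ 29;  out=∅∪out(29)={7}
  fail(25) 'eeb': from fail(24)=12 chase 'b': 12→0 ⇒ 28;  out=∅∪out(28)=∅
  fail(4) 'adec': from fail(3)=12 chase 'c': 12 ⇒ 13;  out=∅∪out(13)=∅
  fail(10) 'caab': from fail(9)=1 chase 'b': 1→0 ⇒ 28;  out=∅∪out(28)=∅
  fail(15) 'eccb': from fail(14)=7 chase 'b': 7 ⇒ 21;  out={3}∪out(21)={3}
  fail(18) 'dcac': from fail(17)=8 chase 'c': 8→1→0 ⇒ 7;  out=∅∪out(7)=∅
  fail(23) 'cbac': from fail(22)=29 chase 'c': 29→1→0 ⇒ 7;  out={5}∪out(7)={5}
  fail(26) 'eebe': from fail(25)=28 chase 'e': 28→0 ⇒ 12;  out=∅∪out(12)=∅
  fail(5) 'adecc': from fail(4)=13 chase 'c': 13 ⇒ 14;  out={0}∪out(14)={0}
  fail(11) 'caaba': from fail(10)=28 chase 'a': 28 ⇒ 29;  out={2}∪out(29)={2,7}
  fail(19) 'dcace': from fail(18)=7 chase 'e': 7→0 ⇒ 12;  out=∅∪out(12)=∅
  fail(27) 'eebec': from fail(26)=12 chase 'c': 12 ⇒ 13;  out={6}∪out(13)={6}
  fail(20) 'dcacec': from fail(19)=12 chase 'c': 12 ⇒ 13;  out={4}∪out(13)={4}

Text stream:
pos 0 'b': at 28
pos 1 'a': at 29  emit P7@[0:1]
pos 2 'e': at 12 (fail-walked)
pos 3 'e': at 24
pos 4 'e': at 24 (fail-walked)
pos 5 'b': at 25
pos 6 'e': at 26
pos 7 'c': at 27  emit P6@[3:7]
pos 8 'e': at 12 (fail-walked)
pos 9 'e': at 24
pos 10 'b': at 25
pos 11 'e': at 26
pos 12 'c': at 27  emit P6@[8:12]
pos 13 'd': at 6 (fail-walked)  emit P1@[13:13]
pos 14 'c': at 16
pos 15 'a': at 17
pos 16 'c': at 18
pos 17 'e': at 19
pos 18 'c': at 20  emit P4@[13:18]
pos 19 'c': at 14 (fail-walked)
pos 20 'b': at 15  emit P3@[17:20]
pos 21 'a': at 22 (fail-walked)  emit P7@[20:21]
pos 22 'c': at 23  emit P5@[19:22]
pos 23 'b': at 21 (fail-walked)
pos 24 'b': at 28 (fail-walked)
pos 25 'a': at 29  emit P7@[24:25]
pos 26 'b': at 28 (fail-walked)
pos 27 'b': at 28 (fail-walked)
pos 28 'a': at 29  emit P7@[27:28]
pos 29 'd': at 2 (fail-walked)  emit P1@[29:29]
pos 30 'e': at 3
pos 31 'c': at 4
pos 32 'c': at 5  emit P0@[28:32]
pos 33 'd': at 6 (fail-walked)  emit P1@[33:33]
pos 34 'c': at 16
pos 35 'a': at 17
pos 36 'c': at 18
pos 37 'e': at 19
pos 38 'c': at 20  emit P4@[33:38]
pos 39 'b': at 21 (fail-walked)
pos 40 'c': at 7 (fail-walked)
pos 41 'a': at 8
pos 42 'a': at 9
pos 43 'b': at 10
pos 44 'a': at 11  emit P2@[40:44],P7@[43:44]
pos 45 'a': at 1 (fail-walked)
pos 46 'd': at 2  emit P1@[46:46]
pos 47 'c': at 16 (fail-walked)
pos 48 'a': at 17
pos 49 'a': at 9 (fail-walked)
pos 50 'b': at 10
pos 51 'a': at 11  emit P2@[47:51],P7@[50:51]
pos 52 'e': at 12 (fail-walked)
pos 53 'e': at 24
pos 54 'b': at 25
pos 55 'e': at 26
pos 56 'c': at 27  emit P6@[52:56]
pos 57 'e': at 12 (fail-walked)
pos 58 'a': at 1 (fail-walked)
pos 59 'd': at 2  emit P1@[59:59]
pos 60 'b': at 28 (fail-walked)
pos 61 'b': at 28 (fail-walked)
pos 62 'd': at 6 (fail-walked)  emit P1@[62:62]
pos 63 'c': at 16
pos 64 'a': at 17
pos 65 'c': at 18
pos 66 'e': at 19
pos 67 'c': at 20  emit P4@[62:67]
pos 68 'd': at 6 (fail-walked)  emit P1@[68:68]
pos 69 'c': at 16
pos 70 'a': at 17
pos 71 'c': at 18
pos 72 'e': at 19
pos 73 'c': at 20  emit P4@[68:73]
pos 74 'b': at 21 (fail-walked)
pos 75 'b': at 28 (fail-walked)
pos 76 'e': at 12 (fail-walked)
pos 77 'e': at 24
pos 78 'b': at 25

Matches: [[1,7],[7,6],[12,6],[13,1],[18,4],[20,3],[21,7],[22,5],[25,7],[28,7],[29,1],[32,0],[33,1],[38,4],[44,2],[44,7],[46,1],[51,2],[51,7],[56,6],[59,1],[62,1],[67,4],[68,1],[73,4]]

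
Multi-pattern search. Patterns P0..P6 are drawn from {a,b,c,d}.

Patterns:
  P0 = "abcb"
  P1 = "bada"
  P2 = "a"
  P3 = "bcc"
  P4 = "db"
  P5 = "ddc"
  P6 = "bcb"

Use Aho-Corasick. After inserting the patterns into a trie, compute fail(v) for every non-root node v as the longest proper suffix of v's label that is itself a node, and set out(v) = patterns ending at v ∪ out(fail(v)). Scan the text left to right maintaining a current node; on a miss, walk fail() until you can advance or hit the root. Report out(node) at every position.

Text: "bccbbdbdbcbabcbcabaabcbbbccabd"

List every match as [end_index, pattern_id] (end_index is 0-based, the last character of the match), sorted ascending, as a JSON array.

Construct AC machine:
Trie nodes:
  0='ε' goto a→1 b→5 d→11
  1='a' goto b→2  [P2 ends]
  2='ab' goto c→3
  3='abc' goto b→4
  4='abcb' goto ·  [P0 ends]
  5='b' goto a→6 c→9
  6='ba' goto d→7
  7='bad' goto a→8
  8='bada' goto ·  [P1 ends]
  9='bc' goto b→15 c→10
  10='bcc' goto ·  [P3 ends]
  11='d' goto b→12 d→13
  12='db' goto ·  [P4 ends]
  13='dd' goto c→14
  14='ddc' goto ·  [P5 ends]
  15='bcb' goto ·  [P6 ends]

Failure links (BFS by depth):
  n1('a'): parent n0 fail=0; on 'a' 0 → fail=0;  out {2}∪∅={2}
  n5('b'): parent n0 fail=0; on 'b' 0 → fail=0;  out ∅∪∅=∅
  n11('d'): parent n0 fail=0; on 'd' 0 → fail=0;  out ∅∪∅=∅
  n2('ab'): parent n1 fail=0; on 'b' 0 → fail=5;  out ∅∪∅=∅
  n6('ba'): parent n5 fail=0; on 'a' 0 → fail=1;  out ∅∪{2}={2}
  n9('bc'): parent n5 fail=0; on 'c' 0 → fail=0;  out ∅∪∅=∅
  n12('db'): parent n11 fail=0; on 'b' 0 → fail=5;  out {4}∪∅={4}
  n13('dd'): parent n11 fail=0; on 'd' 0 → fail=11;  out ∅∪∅=∅
  n3('abc'): parent n2 fail=5; on 'c' 5 → fail=9;  out ∅∪∅=∅
  n7('bad'): parent n6 fail=1; on 'd' 1→0 → fail=11;  out ∅∪∅=∅
  n10('bcc'): parent n9 fail=0; on 'c' 0 → fail=0;  out {3}∪∅={3}
  n14('ddc'): parent n13 fail=11; on 'c' 11→0 → fail=0;  out {5}∪∅={5}
  n15('bcb'): parent n9 fail=0; on 'b' 0 → fail=5;  out {6}∪∅={6}
  n4('abcb'): parent n3 fail=9; on 'b' 9 → fail=15;  out {0}∪{6}={0,6}
  n8('bada'): parent n7 fail=11; on 'a' 11→0 → fail=1;  out {1}∪{2}={1,2}

Text stream:
pos 0 'b': at 5
pos 1 'c': at 9
pos 2 'c': at 10  ** P3@[0:2]
pos 3 'b': at 5 ·f
pos 4 'b': at 5 ·f
pos 5 'd': at 11 ·f
pos 6 'b': at 12  ** P4@[5:6]
pos 7 'd': at 11 ·f
pos 8 'b': at 12  ** P4@[7:8]
pos 9 'c': at 9 ·f
pos 10 'b': at 15  ** P6@[8:10]
pos 11 'a': at 6 ·f  ** P2@[11:11]
pos 12 'b': at 2 ·f
pos 13 'c': at 3
pos 14 'b': at 4  ** P0@[11:14],P6@[12:14]
pos 15 'c': at 9 ·f
pos 16 'a': at 1 ·f  ** P2@[16:16]
pos 17 'b': at 2
pos 18 'a': at 6 ·f  ** P2@[18:18]
pos 19 'a': at 1 ·f  ** P2@[19:19]
pos 20 'b': at 2
pos 21 'c': at 3
pos 22 'b': at 4  ** P0@[19:22],P6@[20:22]
pos 23 'b': at 5 ·f
pos 24 'b': at 5 ·f
pos 25 'c': at 9
pos 26 'c': at 10  ** P3@[24:26]
pos 27 'a': at 1 ·f  ** P2@[27:27]
pos 28 'b': at 2
pos 29 'd': at 11 ·f

Result: [[2,3],[6,4],[8,4],[10,6],[11,2],[14,0],[14,6],[16,2],[18,2],[19,2],[22,0],[22,6],[26,3],[27,2]]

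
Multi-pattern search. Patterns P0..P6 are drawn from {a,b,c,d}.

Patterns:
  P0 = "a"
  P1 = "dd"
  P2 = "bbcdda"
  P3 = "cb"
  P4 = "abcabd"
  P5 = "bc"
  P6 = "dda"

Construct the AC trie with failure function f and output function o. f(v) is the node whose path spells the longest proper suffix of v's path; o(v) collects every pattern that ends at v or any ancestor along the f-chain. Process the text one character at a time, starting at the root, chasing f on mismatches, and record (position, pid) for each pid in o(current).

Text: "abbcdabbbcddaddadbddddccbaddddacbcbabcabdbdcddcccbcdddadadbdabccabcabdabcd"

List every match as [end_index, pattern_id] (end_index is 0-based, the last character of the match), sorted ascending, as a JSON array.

Construct AC machine:
Trie (insert patterns):
  n0 'ε': a→1 b→4 c→10 d→2
  n1 'a': b→12  [P0 ends]
  n2 'd': d→3
  n3 'dd': a→18  [P1 ends]
  n4 'b': b→5 c→17
  n5 'bb': c→6
  n6 'bbc': d→7
  n7 'bbcd': d→8
  n8 'bbcdd': a→9
  n9 'bbcdda': ·  [P2 ends]
  n10 'c': b→11
  n11 'cb': ·  [P3 ends]
  n12 'ab': c→13
  n13 'abc': a→14
  n14 'abca': b→15
  n15 'abcab': d→16
  n16 'abcabd': ·  [P4 ends]
  n17 'bc': ·  [P5 ends]
  n18 'dda': ·  [P6 ends]

Failure links (BFS by depth):
  fail(1) 'a': from fail(0)=0 chase 'a': 0 ⇒ 0;  out={0}∪out(0)={0}
  fail(2) 'd': from fail(0)=0 chase 'd': 0 ⇒ 0;  out=∅∪out(0)=∅
  fail(4) 'b': from fail(0)=0 chase 'b': 0 ⇒ 0;  out=∅∪out(0)=∅
  fail(10) 'c': from fail(0)=0 chase 'c': 0 ⇒ 0;  out=∅∪out(0)=∅
  fail(3) 'dd': from fail(2)=0 chase 'd': 0 ⇒ 2;  out={1}∪out(2)={1}
  fail(5) 'bb': from fail(4)=0 chase 'b': 0 ⇒ 4;  out=∅∪out(4)=∅
  fail(11) 'cb': from fail(10)=0 chase 'b': 0 ⇒ 4;  out={3}∪out(4)={3}
  fail(12) 'ab': from fail(1)=0 chase 'b': 0 ⇒ 4;  out=∅∪out(4)=∅
  fail(17) 'bc': from fail(4)=0 chase 'c': 0 ⇒ 10;  out={5}∪out(10)={5}
  fail(6) 'bbc': from fail(5)=4 chase 'c': 4 ⇒ 17;  out=∅∪out(17)={5}
  fail(13) 'abc': from fail(12)=4 chase 'c': 4 ⇒ 17;  out=∅∪out(17)={5}
  fail(18) 'dda': from fail(3)=2 chase 'a': 2→0 ⇒ 1;  out={6}∪out(1)={0,6}
  fail(7) 'bbcd': from fail(6)=17 chase 'd': 17→10→0 ⇒ 2;  out=∅∪out(2)=∅
  fail(14) 'abca': from fail(13)=17 chase 'a': 17→10→0 ⇒ 1;  out=∅∪out(1)={0}
  fail(8) 'bbcdd': from fail(7)=2 chase 'd': 2 ⇒ 3;  out=∅∪out(3)={1}
  fail(15) 'abcab': from fail(14)=1 chase 'b': 1 ⇒ 12;  out=∅∪out(12)=∅
  fail(9) 'bbcdda': from fail(8)=3 chase 'a': 3 ⇒ 18;  out={2}∪out(18)={0,2,6}
  fail(16) 'abcabd': from fail(15)=12 chase 'd': 12→4→0 ⇒ 2;  out={4}∪out(2)={4}

Scan:
[0] read 'a'  n0⇒n1  → match P0@[0:0]
[1] read 'b'  n1⇒n12
[2] read 'b'  n12⇒n5 (via fail)
[3] read 'c'  n5⇒n6  → match P5@[2:3]
[4] read 'd'  n6⇒n7
[5] read 'a'  n7⇒n1 (via fail)  → match P0@[5:5]
[6] read 'b'  n1⇒n12
[7] read 'b'  n12⇒n5 (via fail)
[8] read 'b'  n5⇒n5 (via fail)
[9] read 'c'  n5⇒n6  → match P5@[8:9]
[10] read 'd'  n6⇒n7
[11] read 'd'  n7⇒n8  → match P1@[10:11]
[12] read 'a'  n8⇒n9  → match P0@[12:12],P2@[7:12],P6@[10:12]
[13] read 'd'  n9⇒n2 (via fail)
[14] read 'd'  n2⇒n3  → match P1@[13:14]
[15] read 'a'  n3⇒n18  → match P0@[15:15],P6@[13:15]
[16] read 'd'  n18⇒n2 (via fail)
[17] read 'b'  n2⇒n4 (via fail)
[18] read 'd'  n4⇒n2 (via fail)
[19] read 'd'  n2⇒n3  → match P1@[18:19]
[20] read 'd'  n3⇒n3 (via fail)  → match P1@[19:20]
[21] read 'd'  n3⇒n3 (via fail)  → match P1@[20:21]
[22] read 'c'  n3⇒n10 (via fail)
[23] read 'c'  n10⇒n10 (via fail)
[24] read 'b'  n10⇒n11  → match P3@[23:24]
[25] read 'a'  n11⇒n1 (via fail)  → match P0@[25:25]
[26] read 'd'  n1⇒n2 (via fail)
[27] read 'd'  n2⇒n3  → match P1@[26:27]
[28] read 'd'  n3⇒n3 (via fail)  → match P1@[27:28]
[29] read 'd'  n3⇒n3 (via fail)  → match P1@[28:29]
[30] read 'a'  n3⇒n18  → match P0@[30:30],P6@[28:30]
[31] read 'c'  n18⇒n10 (via fail)
[32] read 'b'  n10⇒n11  → match P3@[31:32]
[33] read 'c'  n11⇒n17 (via fail)  → match P5@[32:33]
[34] read 'b'  n17⇒n11 (via fail)  → match P3@[33:34]
[35] read 'a'  n11⇒n1 (via fail)  → match P0@[35:35]
[36] read 'b'  n1⇒n12
[37] read 'c'  n12⇒n13  → match P5@[36:37]
[38] read 'a'  n13⇒n14  → match P0@[38:38]
[39] read 'b'  n14⇒n15
[40] read 'd'  n15⇒n16  → match P4@[35:40]
[41] read 'b'  n16⇒n4 (via fail)
[42] read 'd'  n4⇒n2 (via fail)
[43] read 'c'  n2⇒n10 (via fail)
[44] read 'd'  n10⇒n2 (via fail)
[45] read 'd'  n2⇒n3  → match P1@[44:45]
[46] read 'c'  n3⇒n10 (via fail)
[47] read 'c'  n10⇒n10 (via fail)
[48] read 'c'  n10⇒n10 (via fail)
[49] read 'b'  n10⇒n11  → match P3@[48:49]
[50] read 'c'  n11⇒n17 (via fail)  → match P5@[49:50]
[51] read 'd'  n17⇒n2 (via fail)
[52] read 'd'  n2⇒n3  → match P1@[51:52]
[53] read 'd'  n3⇒n3 (via fail)  → match P1@[52:53]
[54] read 'a'  n3⇒n18  → match P0@[54:54],P6@[52:54]
[55] read 'd'  n18⇒n2 (via fail)
[56] read 'a'  n2⇒n1 (via fail)  → match P0@[56:56]
[57] read 'd'  n1⇒n2 (via fail)
[58] read 'b'  n2⇒n4 (via fail)
[59] read 'd'  n4⇒n2 (via fail)
[60] read 'a'  n2⇒n1 (via fail)  → match P0@[60:60]
[61] read 'b'  n1⇒n12
[62] read 'c'  n12⇒n13  → match P5@[61:62]
[63] read 'c'  n13⇒n10 (via fail)
[64] read 'a'  n10⇒n1 (via fail)  → match P0@[64:64]
[65] read 'b'  n1⇒n12
[66] read 'c'  n12⇒n13  → match P5@[65:66]
[67] read 'a'  n13⇒n14  → match P0@[67:67]
[68] read 'b'  n14⇒n15
[69] read 'd'  n15⇒n16  → match P4@[64:69]
[70] read 'a'  n16⇒n1 (via fail)  → match P0@[70:70]
[71] read 'b'  n1⇒n12
[72] read 'c'  n12⇒n13  → match P5@[71:72]
[73] read 'd'  n13⇒n2 (via fail)

Result: [[0,0],[3,5],[5,0],[9,5],[11,1],[12,0],[12,2],[12,6],[14,1],[15,0],[15,6],[19,1],[20,1],[21,1],[24,3],[25,0],[27,1],[28,1],[29,1],[30,0],[30,6],[32,3],[33,5],[34,3],[35,0],[37,5],[38,0],[40,4],[45,1],[49,3],[50,5],[52,1],[53,1],[54,0],[54,6],[56,0],[60,0],[62,5],[64,0],[66,5],[67,0],[69,4],[70,0],[72,5]]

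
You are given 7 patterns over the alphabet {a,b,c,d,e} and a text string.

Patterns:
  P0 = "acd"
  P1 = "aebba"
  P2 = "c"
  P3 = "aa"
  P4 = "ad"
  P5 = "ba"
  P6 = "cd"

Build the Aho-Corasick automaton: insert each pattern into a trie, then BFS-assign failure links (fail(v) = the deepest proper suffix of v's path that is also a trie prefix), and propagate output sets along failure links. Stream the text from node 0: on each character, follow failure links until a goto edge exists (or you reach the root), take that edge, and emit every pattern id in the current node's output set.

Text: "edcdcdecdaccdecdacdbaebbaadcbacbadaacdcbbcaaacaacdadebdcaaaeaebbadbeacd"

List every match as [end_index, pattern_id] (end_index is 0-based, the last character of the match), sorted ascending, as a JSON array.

Build:
Trie (insert patterns):
  0='ε' goto a→1 b→11 c→8
  1='a' goto a→9 c→2 d→10 e→4
  2='ac' goto d→3
  3='acd' goto ·  [P0 ends]
  4='ae' goto b→5
  5='aeb' goto b→6
  6='aebb' goto a→7
  7='aebba' goto ·  [P1 ends]
  8='c' goto d→13  [P2 ends]
  9='aa' goto ·  [P3 ends]
  10='ad' goto ·  [P4 ends]
  11='b' goto a→12
  12='ba' goto ·  [P5 ends]
  13='cd' goto ·  [P6 ends]

BFS fail/out derivation:
  fail(1) 'a': from fail(0)=0 chase 'a': 0 ⇒ 0;  out=∅∪out(0)=∅
  fail(8) 'c': from fail(0)=0 chase 'c': 0 ⇒ 0;  out={2}∪out(0)={2}
  fail(11) 'b': from fail(0)=0 chase 'b': 0 ⇒ 0;  out=∅∪out(0)=∅
  fail(2) 'ac': from fail(1)=0 chase 'c': 0 ⇒ 8;  out=∅∪out(8)={2}
  fail(4) 'ae': from fail(1)=0 chase 'e': 0 ⇒ 0;  out=∅∪out(0)=∅
  fail(9) 'aa': from fail(1)=0 chase 'a': 0 ⇒ 1;  out={3}∪out(1)={3}
  fail(10) 'ad': from fail(1)=0 chase 'd': 0 ⇒ 0;  out={4}∪out(0)={4}
  fail(12) 'ba': from fail(11)=0 chase 'a': 0 ⇒ 1;  out={5}∪out(1)={5}
  fail(13) 'cd': from fail(8)=0 chase 'd': 0 ⇒ 0;  out={6}∪out(0)={6}
  fail(3) 'acd': from fail(2)=8 chase 'd': 8 ⇒ 13;  out={0}∪out(13)={0,6}
  fail(5) 'aeb': from fail(4)=0 chase 'b': 0 ⇒ 11;  out=∅∪out(11)=∅
  fail(6) 'aebb': from fail(5)=11 chase 'b': 11→0 ⇒ 11;  out=∅∪out(11)=∅
  fail(7) 'aebba': from fail(6)=11 chase 'a': 11 ⇒ 12;  out={1}∪out(12)={1,5}

Run:
pos 0 'e': at 0
pos 1 'd': at 0
pos 2 'c': at 8  ** P2@[2:2]
pos 3 'd': at 13  ** P6@[2:3]
pos 4 'c': at 8 (via fail)  ** P2@[4:4]
pos 5 'd': at 13  ** P6@[4:5]
pos 6 'e': at 0 (via fail)
pos 7 'c': at 8  ** P2@[7:7]
pos 8 'd': at 13  ** P6@[7:8]
pos 9 'a': at 1 (via fail)
pos 10 'c': at 2  ** P2@[10:10]
pos 11 'c': at 8 (via fail)  ** P2@[11:11]
pos 12 'd': at 13  ** P6@[11:12]
pos 13 'e': at 0 (via fail)
pos 14 'c': at 8  ** P2@[14:14]
pos 15 'd': at 13  ** P6@[14:15]
pos 16 'a': at 1 (via fail)
pos 17 'c': at 2  ** P2@[17:17]
pos 18 'd': at 3  ** P0@[16:18],P6@[17:18]
pos 19 'b': at 11 (via fail)
pos 20 'a': at 12  ** P5@[19:20]
pos 21 'e': at 4 (via fail)
pos 22 'b': at 5
pos 23 'b': at 6
pos 24 'a': at 7  ** P1@[20:24],P5@[23:24]
pos 25 'a': at 9 (via fail)  ** P3@[24:25]
pos 26 'd': at 10 (via fail)  ** P4@[25:26]
pos 27 'c': at 8 (via fail)  ** P2@[27:27]
pos 28 'b': at 11 (via fail)
pos 29 'a': at 12  ** P5@[28:29]
pos 30 'c': at 2 (via fail)  ** P2@[30:30]
pos 31 'b': at 11 (via fail)
pos 32 'a': at 12  ** P5@[31:32]
pos 33 'd': at 10 (via fail)  ** P4@[32:33]
pos 34 'a': at 1 (via fail)
pos 35 'a': at 9  ** P3@[34:35]
pos 36 'c': at 2 (via fail)  ** P2@[36:36]
pos 37 'd': at 3  ** P0@[35:37],P6@[36:37]
pos 38 'c': at 8 (via fail)  ** P2@[38:38]
pos 39 'b': at 11 (via fail)
pos 40 'b': at 11 (via fail)
pos 41 'c': at 8 (via fail)  ** P2@[41:41]
pos 42 'a': at 1 (via fail)
pos 43 'a': at 9  ** P3@[42:43]
pos 44 'a': at 9 (via fail)  ** P3@[43:44]
pos 45 'c': at 2 (via fail)  ** P2@[45:45]
pos 46 'a': at 1 (via fail)
pos 47 'a': at 9  ** P3@[46:47]
pos 48 'c': at 2 (via fail)  ** P2@[48:48]
pos 49 'd': at 3  ** P0@[47:49],P6@[48:49]
pos 50 'a': at 1 (via fail)
pos 51 'd': at 10  ** P4@[50:51]
pos 52 'e': at 0 (via fail)
pos 53 'b': at 11
pos 54 'd': at 0 (via fail)
pos 55 'c': at 8  ** P2@[55:55]
pos 56 'a': at 1 (via fail)
pos 57 'a': at 9  ** P3@[56:57]
pos 58 'a': at 9 (via fail)  ** P3@[57:58]
pos 59 'e': at 4 (via fail)
pos 60 'a': at 1 (via fail)
pos 61 'e': at 4
pos 62 'b': at 5
pos 63 'b': at 6
pos 64 'a': at 7  ** P1@[60:64],P5@[63:64]
pos 65 'd': at 10 (via fail)  ** P4@[64:65]
pos 66 'b': at 11 (via fail)
pos 67 'e': at 0 (via fail)
pos 68 'a': at 1
pos 69 'c': at 2  ** P2@[69:69]
pos 70 'd': at 3  ** P0@[68:70],P6@[69:70]

Result: [[2,2],[3,6],[4,2],[5,6],[7,2],[8,6],[10,2],[11,2],[12,6],[14,2],[15,6],[17,2],[18,0],[18,6],[20,5],[24,1],[24,5],[25,3],[26,4],[27,2],[29,5],[30,2],[32,5],[33,4],[35,3],[36,2],[37,0],[37,6],[38,2],[41,2],[43,3],[44,3],[45,2],[47,3],[48,2],[49,0],[49,6],[51,4],[55,2],[57,3],[58,3],[64,1],[64,5],[65,4],[69,2],[70,0],[70,6]]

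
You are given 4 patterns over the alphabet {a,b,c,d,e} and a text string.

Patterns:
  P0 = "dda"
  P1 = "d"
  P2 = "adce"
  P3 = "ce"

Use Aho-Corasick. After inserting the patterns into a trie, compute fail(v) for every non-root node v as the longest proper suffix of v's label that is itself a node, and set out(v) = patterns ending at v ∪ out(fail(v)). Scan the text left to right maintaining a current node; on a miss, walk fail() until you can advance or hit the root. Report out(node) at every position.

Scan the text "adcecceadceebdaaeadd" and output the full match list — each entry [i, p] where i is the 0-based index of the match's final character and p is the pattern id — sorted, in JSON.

Construct AC machine:
Trie (insert patterns):
  0='ε' goto a→4 c→8 d→1
  1='d' goto d→2  [P1 ends]
  2='dd' goto a→3
  3='dda' goto ·  [P0 ends]
  4='a' goto d→5
  5='ad' goto c→6
  6='adc' goto e→7
  7='adce' goto ·  [P2 ends]
  8='c' goto e→9
  9='ce' goto ·  [P3 ends]

Failure links (BFS by depth):
  n1('d'): parent n0 fail=0; on 'd' 0 → fail=0;  out {1}∪∅={1}
  n4('a'): parent n0 fail=0; on 'a' 0 → fail=0;  out ∅∪∅=∅
  n8('c'): parent n0 fail=0; on 'c' 0 → fail=0;  out ∅∪∅=∅
  n2('dd'): parent n1 fail=0; on 'd' 0 → fail=1;  out ∅∪{1}={1}
  n5('ad'): parent n4 fail=0; on 'd' 0 → fail=1;  out ∅∪{1}={1}
  n9('ce'): parent n8 fail=0; on 'e' 0 → fail=0;  out {3}∪∅={3}
  n3('dda'): parent n2 fail=1; on 'a' 1→0 → fail=4;  out {0}∪∅={0}
  n6('adc'): parent n5 fail=1; on 'c' 1→0 → fail=8;  out ∅∪∅=∅
  n7('adce'): parent n6 fail=8; on 'e' 8 → fail=9;  out {2}∪{3}={2,3}

Text stream:
[0] read 'a'  n0⇒n4
[1] read 'd'  n4⇒n5  ** P1@[1:1]
[2] read 'c'  n5⇒n6
[3] read 'e'  n6⇒n7  ** P2@[0:3],P3@[2:3]
[4] read 'c'  n7⇒n8 ·f
[5] read 'c'  n8⇒n8 ·f
[6] read 'e'  n8⇒n9  ** P3@[5:6]
[7] read 'a'  n9⇒n4 ·f
[8] read 'd'  n4⇒n5  ** P1@[8:8]
[9] read 'c'  n5⇒n6
[10] read 'e'  n6⇒n7  ** P2@[7:10],P3@[9:10]
[11] read 'e'  n7⇒n0 ·f
[12] read 'b'  n0⇒n0
[13] read 'd'  n0⇒n1  ** P1@[13:13]
[14] read 'a'  n1⇒n4 ·f
[15] read 'a'  n4⇒n4 ·f
[16] read 'e'  n4⇒n0 ·f
[17] read 'a'  n0⇒n4
[18] read 'd'  n4⇒n5  ** P1@[18:18]
[19] read 'd'  n5⇒n2 ·f  ** P1@[19:19]

Matches: [[1,1],[3,2],[3,3],[6,3],[8,1],[10,2],[10,3],[13,1],[18,1],[19,1]]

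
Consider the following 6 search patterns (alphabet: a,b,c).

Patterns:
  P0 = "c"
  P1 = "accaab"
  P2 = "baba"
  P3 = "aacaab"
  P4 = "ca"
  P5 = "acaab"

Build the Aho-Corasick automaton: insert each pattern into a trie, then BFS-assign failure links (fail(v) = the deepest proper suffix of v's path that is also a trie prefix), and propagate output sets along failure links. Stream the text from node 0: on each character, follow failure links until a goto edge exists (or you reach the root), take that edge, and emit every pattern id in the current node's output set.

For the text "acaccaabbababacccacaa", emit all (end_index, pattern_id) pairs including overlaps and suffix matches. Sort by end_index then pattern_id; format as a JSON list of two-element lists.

Construct AC machine:
Trie nodes:
  n0 'ε': a→2 b→8 c→1
  n1 'c': a→17  ←P0
  n2 'a': a→12 c→3
  n3 'ac': a→18 c→4
  n4 'acc': a→5
  n5 'acca': a→6
  n6 'accaa': b→7
  n7 'accaab': ·  ←P1
  n8 'b': a→9
  n9 'ba': b→10
  n10 'bab': a→11
  n11 'baba': ·  ←P2
  n12 'aa': c→13
  n13 'aac': a→14
  n14 'aaca': a→15
  n15 'aacaa': b→16
  n16 'aacaab': ·  ←P3
  n17 'ca': ·  ←P4
  n18 'aca': a→19
  n19 'acaa': b→20
  n20 'acaab': ·  ←P5

Failure links (BFS by depth):
  fail(1) 'c': from fail(0)=0 chase 'c': 0 ⇒ 0;  out={0}∪out(0)={0}
  fail(2) 'a': from fail(0)=0 chase 'a': 0 ⇒ 0;  out=∅∪out(0)=∅
  fail(8) 'b': from fail(0)=0 chase 'b': 0 ⇒ 0;  out=∅∪out(0)=∅
  fail(3) 'ac': from fail(2)=0 chase 'c': 0 ⇒ 1;  out=∅∪out(1)={0}
  fail(9) 'ba': from fail(8)=0 chase 'a': 0 ⇒ 2;  out=∅∪out(2)=∅
  fail(12) 'aa': from fail(2)=0 chase 'a': 0 ⇒ 2;  out=∅∪out(2)=∅
  fail(17) 'ca': from fail(1)=0 chase 'a': 0 ⇒ 2;  out={4}∪out(2)={4}
  fail(4) 'acc': from fail(3)=1 chase 'c': 1→0 ⇒ 1;  out=∅∪out(1)={0}
  fail(10) 'bab': from fail(9)=2 chase 'b': 2→0 ⇒ 8;  out=∅∪out(8)=∅
  fail(13) 'aac': from fail(12)=2 chase 'c': 2 ⇒ 3;  out=∅∪out(3)={0}
  fail(18) 'aca': from fail(3)=1 chase 'a': 1 ⇒ 17;  out=∅∪out(17)={4}
  fail(5) 'acca': from fail(4)=1 chase 'a': 1 ⇒ 17;  out=∅∪out(17)={4}
  fail(11) 'baba': from fail(10)=8 chase 'a': 8 ⇒ 9;  out={2}∪out(9)={2}
  fail(14) 'aaca': from fail(13)=3 chase 'a': 3 ⇒ 18;  out=∅∪out(18)={4}
  fail(19) 'acaa': from fail(18)=17 chase 'a': 17→2 ⇒ 12;  out=∅∪out(12)=∅
  fail(6) 'accaa': from fail(5)=17 chase 'a': 17→2 ⇒ 12;  out=∅∪out(12)=∅
  fail(15) 'aacaa': from fail(14)=18 chase 'a': 18 ⇒ 19;  out=∅∪out(19)=∅
  fail(20) 'acaab': from fail(19)=12 chase 'b': 12→2→0 ⇒ 8;  out={5}∪out(8)={5}
  fail(7) 'accaab': from fail(6)=12 chase 'b': 12→2→0 ⇒ 8;  out={1}∪out(8)={1}
  fail(16) 'aacaab': from fail(15)=19 chase 'b': 19 ⇒ 20;  out={3}∪out(20)={3,5}

Run:
pos 0 'a': at 2
pos 1 'c': at 3  → match P0@[1:1]
pos 2 'a': at 18  → match P4@[1:2]
pos 3 'c': at 3 (fail-walked)  → match P0@[3:3]
pos 4 'c': at 4  → match P0@[4:4]
pos 5 'a': at 5  → match P4@[4:5]
pos 6 'a': at 6
pos 7 'b': at 7  → match P1@[2:7]
pos 8 'b': at 8 (fail-walked)
pos 9 'a': at 9
pos 10 'b': at 10
pos 11 'a': at 11  → match P2@[8:11]
pos 12 'b': at 10 (fail-walked)
pos 13 'a': at 11  → match P2@[10:13]
pos 14 'c': at 3 (fail-walked)  → match P0@[14:14]
pos 15 'c': at 4  → match P0@[15:15]
pos 16 'c': at 1 (fail-walked)  → match P0@[16:16]
pos 17 'a': at 17  → match P4@[16:17]
pos 18 'c': at 3 (fail-walked)  → match P0@[18:18]
pos 19 'a': at 18  → match P4@[18:19]
pos 20 'a': at 19

Result: [[1,0],[2,4],[3,0],[4,0],[5,4],[7,1],[11,2],[13,2],[14,0],[15,0],[16,0],[17,4],[18,0],[19,4]]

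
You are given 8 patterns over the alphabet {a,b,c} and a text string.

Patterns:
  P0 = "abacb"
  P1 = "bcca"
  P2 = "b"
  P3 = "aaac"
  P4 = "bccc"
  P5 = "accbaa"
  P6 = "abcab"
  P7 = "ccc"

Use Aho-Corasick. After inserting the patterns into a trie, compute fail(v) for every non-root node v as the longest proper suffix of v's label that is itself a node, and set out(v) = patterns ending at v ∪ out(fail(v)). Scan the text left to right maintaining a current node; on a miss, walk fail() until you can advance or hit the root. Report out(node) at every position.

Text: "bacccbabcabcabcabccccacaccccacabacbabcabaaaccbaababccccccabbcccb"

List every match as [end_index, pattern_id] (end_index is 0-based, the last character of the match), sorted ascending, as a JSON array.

Build automaton:
Trie nodes:
  n0 'ε': a→1 b→6 c→22
  n1 'a': a→10 b→2 c→14
  n2 'ab': a→3 c→19
  n3 'aba': c→4
  n4 'abac': b→5
  n5 'abacb': ·  ←P0
  n6 'b': c→7  ←P2
  n7 'bc': c→8
  n8 'bcc': a→9 c→13
  n9 'bcca': ·  ←P1
  n10 'aa': a→11
  n11 'aaa': c→12
  n12 'aaac': ·  ←P3
  n13 'bccc': ·  ←P4
  n14 'ac': c→15
  n15 'acc': b→16
  n16 'accb': a→17
  n17 'accba': a→18
  n18 'accbaa': ·  ←P5
  n19 'abc': a→20
  n20 'abca': b→21
  n21 'abcab': ·  ←P6
  n22 'c': c→23
  n23 'cc': c→24
  n24 'ccc': ·  ←P7

BFS fail/out derivation:
  fail(1) 'a': from fail(0)=0 chase 'a': 0 ⇒ 0;  out=∅∪out(0)=∅
  fail(6) 'b': from fail(0)=0 chase 'b': 0 ⇒ 0;  out={2}∪out(0)={2}
  fail(22) 'c': from fail(0)=0 chase 'c': 0 ⇒ 0;  out=∅∪out(0)=∅
  fail(2) 'ab': from fail(1)=0 chase 'b': 0 ⇒ 6;  out=∅∪out(6)={2}
  fail(7) 'bc': from fail(6)=0 chase 'c': 0 ⇒ 22;  out=∅∪out(22)=∅
  fail(10) 'aa': from fail(1)=0 chase 'a': 0 ⇒ 1;  out=∅∪out(1)=∅
  fail(14) 'ac': from fail(1)=0 chase 'c': 0 ⇒ 22;  out=∅∪out(22)=∅
  fail(23) 'cc': from fail(22)=0 chase 'c': 0 ⇒ 22;  out=∅∪out(22)=∅
  fail(3) 'aba': from fail(2)=6 chase 'a': 6→0 ⇒ 1;  out=∅∪out(1)=∅
  fail(8) 'bcc': from fail(7)=22 chase 'c': 22 ⇒ 23;  out=∅∪out(23)=∅
  fail(11) 'aaa': from fail(10)=1 chase 'a': 1 ⇒ 10;  out=∅∪out(10)=∅
  fail(15) 'acc': from fail(14)=22 chase 'c': 22 ⇒ 23;  out=∅∪out(23)=∅
  fail(19) 'abc': from fail(2)=6 chase 'c': 6 ⇒ 7;  out=∅∪out(7)=∅
  fail(24) 'ccc': from fail(23)=22 chase 'c': 22 ⇒ 23;  out={7}∪out(23)={7}
  fail(4) 'abac': from fail(3)=1 chase 'c': 1 ⇒ 14;  out=∅∪out(14)=∅
  fail(9) 'bcca': from fail(8)=23 chase 'a': 23→22→0 ⇒ 1;  out={1}∪out(1)={1}
  fail(12) 'aaac': from fail(11)=10 chase 'c': 10→1 ⇒ 14;  out={3}∪out(14)={3}
  fail(13) 'bccc': from fail(8)=23 chase 'c': 23 ⇒ 24;  out={4}∪out(24)={4,7}
  fail(16) 'accb': from fail(15)=23 chase 'b': 23→22→0 ⇒ 6;  out=∅∪out(6)={2}
  fail(20) 'abca': from fail(19)=7 chase 'a': 7→22→0 ⇒ 1;  out=∅∪out(1)=∅
  fail(5) 'abacb': from fail(4)=14 chase 'b': 14→22→0 ⇒ 6;  out={0}∪out(6)={0,2}
  fail(17) 'accba': from fail(16)=6 chase 'a': 6→0 ⇒ 1;  out=∅∪out(1)=∅
  fail(21) 'abcab': from fail(20)=1 chase 'b': 1 ⇒ 2;  out={6}∪out(2)={2,6}
  fail(18) 'accbaa': from fail(17)=1 chase 'a': 1 ⇒ 10;  out={5}∪out(10)={5}

Scan:
i=0 'b': node 0→6  ** P2@[0:0]
i=1 'a': node 6→1 (via fail)
i=2 'c': node 1→14
i=3 'c': node 14→15
i=4 'c': node 15→24 (via fail)  ** P7@[2:4]
i=5 'b': node 24→6 (via fail)  ** P2@[5:5]
i=6 'a': node 6→1 (via fail)
i=7 'b': node 1→2  ** P2@[7:7]
i=8 'c': node 2→19
i=9 'a': node 19→20
i=10 'b': node 20→21  ** P2@[10:10],P6@[6:10]
i=11 'c': node 21→19 (via fail)
i=12 'a': node 19→20
i=13 'b': node 20→21  ** P2@[13:13],P6@[9:13]
i=14 'c': node 21→19 (via fail)
i=15 'a': node 19→20
i=16 'b': node 20→21  ** P2@[16:16],P6@[12:16]
i=17 'c': node 21→19 (via fail)
i=18 'c': node 19→8 (via fail)
i=19 'c': node 8→13  ** P4@[16:19],P7@[17:19]
i=20 'c': node 13→24 (via fail)  ** P7@[18:20]
i=21 'a': node 24→1 (via fail)
i=22 'c': node 1→14
i=23 'a': node 14→1 (via fail)
i=24 'c': node 1→14
i=25 'c': node 14→15
i=26 'c': node 15→24 (via fail)  ** P7@[24:26]
i=27 'c': node 24→24 (via fail)  ** P7@[25:27]
i=28 'a': node 24→1 (via fail)
i=29 'c': node 1→14
i=30 'a': node 14→1 (via fail)
i=31 'b': node 1→2  ** P2@[31:31]
i=32 'a': node 2→3
i=33 'c': node 3→4
i=34 'b': node 4→5  ** P0@[30:34],P2@[34:34]
i=35 'a': node 5→1 (via fail)
i=36 'b': node 1→2  ** P2@[36:36]
i=37 'c': node 2→19
i=38 'a': node 19→20
i=39 'b': node 20→21  ** P2@[39:39],P6@[35:39]
i=40 'a': node 21→3 (via fail)
i=41 'a': node 3→10 (via fail)
i=42 'a': node 10→11
i=43 'c': node 11→12  ** P3@[40:43]
i=44 'c': node 12→15 (via fail)
i=45 'b': node 15→16  ** P2@[45:45]
i=46 'a': node 16→17
i=47 'a': node 17→18  ** P5@[42:47]
i=48 'b': node 18→2 (via fail)  ** P2@[48:48]
i=49 'a': node 2→3
i=50 'b': node 3→2 (via fail)  ** P2@[50:50]
i=51 'c': node 2→19
i=52 'c': node 19→8 (via fail)
i=53 'c': node 8→13  ** P4@[50:53],P7@[51:53]
i=54 'c': node 13→24 (via fail)  ** P7@[52:54]
i=55 'c': node 24→24 (via fail)  ** P7@[53:55]
i=56 'c': node 24→24 (via fail)  ** P7@[54:56]
i=57 'a': node 24→1 (via fail)
i=58 'b': node 1→2  ** P2@[58:58]
i=59 'b': node 2→6 (via fail)  ** P2@[59:59]
i=60 'c': node 6→7
i=61 'c': node 7→8
i=62 'c': node 8→13  ** P4@[59:62],P7@[60:62]
i=63 'b': node 13→6 (via fail)  ** P2@[63:63]

Result: [[0,2],[4,7],[5,2],[7,2],[10,2],[10,6],[13,2],[13,6],[16,2],[16,6],[19,4],[19,7],[20,7],[26,7],[27,7],[31,2],[34,0],[34,2],[36,2],[39,2],[39,6],[43,3],[45,2],[47,5],[48,2],[50,2],[53,4],[53,7],[54,7],[55,7],[56,7],[58,2],[59,2],[62,4],[62,7],[63,2]]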